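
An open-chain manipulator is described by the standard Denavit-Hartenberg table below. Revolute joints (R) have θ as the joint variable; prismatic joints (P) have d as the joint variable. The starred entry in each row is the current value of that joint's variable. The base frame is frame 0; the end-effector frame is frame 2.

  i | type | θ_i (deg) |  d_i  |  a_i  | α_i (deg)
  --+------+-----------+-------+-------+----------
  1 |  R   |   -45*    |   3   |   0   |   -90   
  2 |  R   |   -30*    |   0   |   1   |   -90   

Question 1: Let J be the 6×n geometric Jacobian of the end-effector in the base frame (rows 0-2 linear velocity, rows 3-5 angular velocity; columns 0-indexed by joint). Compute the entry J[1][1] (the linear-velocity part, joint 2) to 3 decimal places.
axis z_1 = (0.7071,0.7071,0.0000); lever o_n−o_1 = (0.6124,-0.6124,0.5000)
cross product → J_v[:, 1] = (0.3536,-0.3536,-0.8660)
J_ω[:, 1] = z_1
entry J[1][1] = -0.3536

-0.354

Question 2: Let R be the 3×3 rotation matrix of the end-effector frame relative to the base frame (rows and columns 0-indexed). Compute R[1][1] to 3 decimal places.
End-effector y-axis (col 1 of R) = (-0.7071,-0.7071,-0.0000)
R[1][1] = -0.7071

-0.707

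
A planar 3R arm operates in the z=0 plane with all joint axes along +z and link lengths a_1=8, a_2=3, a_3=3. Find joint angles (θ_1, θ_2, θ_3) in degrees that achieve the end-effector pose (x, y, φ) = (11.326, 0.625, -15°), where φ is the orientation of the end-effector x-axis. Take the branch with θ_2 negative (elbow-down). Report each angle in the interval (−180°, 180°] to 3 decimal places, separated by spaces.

wrist centre = target − a_3·(cos φ, sin φ) = (8.4282, 1.4015)
cos θ_2 = (72.9990−8²−3²)/(2·8·3) = -0.0000; θ_2 = -90.0012° (elbow-down)
β = atan2(1.4015,8.4282) = 9.4408°; ψ = atan2(-3.0000,7.9999) = -20.5562°
θ_1 = β − ψ = 29.9970°
θ_3 = φ − θ_1 − θ_2 = 45.0041° (wrapped to (-180°,180°])

29.997 -90.001 45.004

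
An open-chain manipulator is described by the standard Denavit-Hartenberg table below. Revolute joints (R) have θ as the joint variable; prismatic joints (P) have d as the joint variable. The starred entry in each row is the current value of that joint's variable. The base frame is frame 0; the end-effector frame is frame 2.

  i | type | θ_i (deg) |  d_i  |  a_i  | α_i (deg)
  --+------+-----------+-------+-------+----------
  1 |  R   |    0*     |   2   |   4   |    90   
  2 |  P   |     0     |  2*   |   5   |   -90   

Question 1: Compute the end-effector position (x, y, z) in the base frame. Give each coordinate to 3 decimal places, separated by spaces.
9.000 -2.000 2.000

after link 1: o_1 = (4.0000, 0.0000, 2.0000)
after link 2: o_2 = (9.0000, -2.0000, 2.0000)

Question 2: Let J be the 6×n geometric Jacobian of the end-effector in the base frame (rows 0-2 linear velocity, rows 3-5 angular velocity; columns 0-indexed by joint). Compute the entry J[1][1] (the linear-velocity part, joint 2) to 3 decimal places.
-1.000

prismatic axis z_1 = (0.0000,-1.0000,0.0000)
J_v[:, 1] = z_1; J_ω[:, 1] = (0,0,0)
entry J[1][1] = -1.0000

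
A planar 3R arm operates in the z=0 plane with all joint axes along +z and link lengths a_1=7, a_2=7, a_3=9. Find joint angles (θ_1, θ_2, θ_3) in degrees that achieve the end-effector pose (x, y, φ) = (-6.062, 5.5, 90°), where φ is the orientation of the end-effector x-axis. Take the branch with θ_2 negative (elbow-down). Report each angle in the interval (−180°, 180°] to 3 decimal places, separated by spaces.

wrist centre = target − a_3·(cos φ, sin φ) = (-6.0620, -3.5000)
cos θ_2 = (48.9978−7²−7²)/(2·7·7) = -0.5000; θ_2 = -120.0015° (elbow-down)
β = atan2(-3.5000,-6.0620) = -149.9993°; ψ = atan2(-6.0621,3.4998) = -60.0007°
θ_1 = β − ψ = -89.9985°
θ_3 = φ − θ_1 − θ_2 = -60.0000° (wrapped to (-180°,180°])

-89.999 -120.001 -60.000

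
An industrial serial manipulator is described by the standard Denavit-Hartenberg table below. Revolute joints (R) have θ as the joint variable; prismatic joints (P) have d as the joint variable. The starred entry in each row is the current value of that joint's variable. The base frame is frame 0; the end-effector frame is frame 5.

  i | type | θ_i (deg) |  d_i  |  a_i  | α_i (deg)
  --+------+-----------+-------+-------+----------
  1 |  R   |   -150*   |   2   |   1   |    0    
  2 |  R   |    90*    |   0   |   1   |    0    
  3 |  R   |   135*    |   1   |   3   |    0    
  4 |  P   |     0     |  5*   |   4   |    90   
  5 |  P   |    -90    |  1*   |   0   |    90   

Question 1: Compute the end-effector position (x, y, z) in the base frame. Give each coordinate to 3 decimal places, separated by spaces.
2.412 5.137 8.000

after link 1: o_1 = (-0.8660, -0.5000, 2.0000)
after link 2: o_2 = (-0.3660, -1.3660, 2.0000)
after link 3: o_3 = (0.4104, 1.5318, 3.0000)
after link 4: o_4 = (1.4457, 5.3955, 8.0000)
after link 5: o_5 = (2.4116, 5.1366, 8.0000)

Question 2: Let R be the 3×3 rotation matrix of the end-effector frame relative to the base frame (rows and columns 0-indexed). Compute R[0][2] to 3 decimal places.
-0.259

End-effector z-axis (col 2 of R) = (-0.2588,-0.9659,-0.0000)
R[0][2] = -0.2588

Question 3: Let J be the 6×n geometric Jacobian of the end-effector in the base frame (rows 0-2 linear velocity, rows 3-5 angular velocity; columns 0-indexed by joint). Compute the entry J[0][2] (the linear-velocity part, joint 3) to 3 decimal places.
-6.503

axis z_2 = (0.0000,0.0000,1.0000); lever o_n−o_2 = (2.7777,6.5027,6.0000)
cross product → J_v[:, 2] = (-6.5027,2.7777,0.0000)
J_ω[:, 2] = z_2
entry J[0][2] = -6.5027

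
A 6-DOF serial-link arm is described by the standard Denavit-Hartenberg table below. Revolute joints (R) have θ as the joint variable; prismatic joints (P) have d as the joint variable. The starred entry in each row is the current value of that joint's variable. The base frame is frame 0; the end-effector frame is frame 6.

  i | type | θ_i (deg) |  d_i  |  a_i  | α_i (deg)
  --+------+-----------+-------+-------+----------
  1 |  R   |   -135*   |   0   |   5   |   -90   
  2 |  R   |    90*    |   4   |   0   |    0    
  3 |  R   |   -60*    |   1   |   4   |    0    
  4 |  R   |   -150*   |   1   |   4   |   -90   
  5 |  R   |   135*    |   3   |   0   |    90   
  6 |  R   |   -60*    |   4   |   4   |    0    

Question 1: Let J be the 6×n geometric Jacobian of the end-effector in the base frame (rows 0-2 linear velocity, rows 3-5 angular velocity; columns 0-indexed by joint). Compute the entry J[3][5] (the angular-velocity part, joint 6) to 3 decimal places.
-0.250

axis z_5 = (-0.2500,0.7500,0.6124); lever o_n−o_5 = (-0.3787,5.6213,-0.5073)
cross product → J_v[:, 5] = (-3.8228,-0.3587,-1.1213)
J_ω[:, 5] = z_5
entry J[3][5] = -0.2500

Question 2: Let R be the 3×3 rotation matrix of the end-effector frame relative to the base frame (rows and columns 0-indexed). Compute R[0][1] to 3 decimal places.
-0.956

End-effector y-axis (col 1 of R) = (-0.9557,-0.0897,-0.2803)
R[0][1] = -0.9557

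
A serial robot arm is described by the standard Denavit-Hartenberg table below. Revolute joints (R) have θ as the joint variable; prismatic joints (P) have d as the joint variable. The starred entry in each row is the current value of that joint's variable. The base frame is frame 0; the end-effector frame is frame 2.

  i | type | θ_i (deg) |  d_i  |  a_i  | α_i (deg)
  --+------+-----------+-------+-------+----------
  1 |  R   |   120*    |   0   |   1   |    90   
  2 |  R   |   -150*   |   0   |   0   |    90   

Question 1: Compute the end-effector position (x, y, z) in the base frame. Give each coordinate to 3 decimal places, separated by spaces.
-0.500 0.866 0.000

after link 1: o_1 = (-0.5000, 0.8660, 0.0000)
after link 2: o_2 = (-0.5000, 0.8660, 0.0000)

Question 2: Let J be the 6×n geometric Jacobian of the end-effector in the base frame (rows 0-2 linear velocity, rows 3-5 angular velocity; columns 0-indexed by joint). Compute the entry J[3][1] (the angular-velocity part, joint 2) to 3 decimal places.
0.866

axis z_1 = (0.8660,0.5000,0.0000); lever o_n−o_1 = (0.0000,0.0000,0.0000)
cross product → J_v[:, 1] = (0.0000,0.0000,0.0000)
J_ω[:, 1] = z_1
entry J[3][1] = 0.8660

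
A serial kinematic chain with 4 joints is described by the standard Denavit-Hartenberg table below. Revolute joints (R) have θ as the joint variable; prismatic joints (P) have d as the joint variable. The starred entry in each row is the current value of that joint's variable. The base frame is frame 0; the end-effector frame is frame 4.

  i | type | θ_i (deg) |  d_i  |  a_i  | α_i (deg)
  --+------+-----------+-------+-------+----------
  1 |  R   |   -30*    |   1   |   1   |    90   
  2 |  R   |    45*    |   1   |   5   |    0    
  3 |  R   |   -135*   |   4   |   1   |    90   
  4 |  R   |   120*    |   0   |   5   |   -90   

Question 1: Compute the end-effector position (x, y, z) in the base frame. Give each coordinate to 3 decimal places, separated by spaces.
-0.737 -10.348 6.036

after link 1: o_1 = (0.8660, -0.5000, 1.0000)
after link 2: o_2 = (3.4279, -3.1338, 4.5355)
after link 3: o_3 = (1.4279, -6.5979, 3.5355)
after link 4: o_4 = (-0.7372, -10.3479, 6.0355)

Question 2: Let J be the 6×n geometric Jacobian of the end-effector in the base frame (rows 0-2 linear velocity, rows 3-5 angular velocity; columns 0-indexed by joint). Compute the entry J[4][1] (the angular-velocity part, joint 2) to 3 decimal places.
-0.866

axis z_1 = (-0.5000,-0.8660,0.0000); lever o_n−o_1 = (-1.6032,-9.8479,5.0355)
cross product → J_v[:, 1] = (-4.3609,2.5178,3.5355)
J_ω[:, 1] = z_1
entry J[4][1] = -0.8660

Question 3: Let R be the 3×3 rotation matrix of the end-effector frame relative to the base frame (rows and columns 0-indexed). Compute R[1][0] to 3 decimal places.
-0.750

End-effector x-axis (col 0 of R) = (-0.4330,-0.7500,0.5000)
R[1][0] = -0.7500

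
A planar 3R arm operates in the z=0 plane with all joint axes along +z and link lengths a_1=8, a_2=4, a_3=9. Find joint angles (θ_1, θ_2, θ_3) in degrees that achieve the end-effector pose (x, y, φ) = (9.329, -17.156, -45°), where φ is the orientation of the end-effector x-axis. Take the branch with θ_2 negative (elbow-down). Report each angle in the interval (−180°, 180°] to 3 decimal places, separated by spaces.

-60.000 -44.994 59.994

wrist centre = target − a_3·(cos φ, sin φ) = (2.9650, -10.7920)
cos θ_2 = (125.2596−8²−4²)/(2·8·4) = 0.7072; θ_2 = -44.9940° (elbow-down)
β = atan2(-10.7920,2.9650) = -74.6374°; ψ = atan2(-2.8281,10.8287) = -14.6370°
θ_1 = β − ψ = -60.0005°
θ_3 = φ − θ_1 − θ_2 = 59.9945° (wrapped to (-180°,180°])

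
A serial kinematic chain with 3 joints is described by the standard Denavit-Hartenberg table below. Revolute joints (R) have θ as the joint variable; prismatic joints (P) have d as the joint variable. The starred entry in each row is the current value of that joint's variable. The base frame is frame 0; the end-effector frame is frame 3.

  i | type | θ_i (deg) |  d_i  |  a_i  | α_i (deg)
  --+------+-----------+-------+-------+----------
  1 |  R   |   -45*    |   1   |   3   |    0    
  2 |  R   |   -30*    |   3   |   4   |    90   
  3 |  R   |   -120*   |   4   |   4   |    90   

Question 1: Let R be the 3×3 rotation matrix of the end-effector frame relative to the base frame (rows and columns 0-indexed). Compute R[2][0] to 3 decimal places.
End-effector x-axis (col 0 of R) = (-0.1294,0.4830,-0.8660)
R[2][0] = -0.8660

-0.866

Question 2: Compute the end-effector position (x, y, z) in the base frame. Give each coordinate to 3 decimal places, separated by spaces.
-1.225 -5.088 0.536

after link 1: o_1 = (2.1213, -2.1213, 1.0000)
after link 2: o_2 = (3.1566, -5.9850, 4.0000)
after link 3: o_3 = (-1.2247, -5.0884, 0.5359)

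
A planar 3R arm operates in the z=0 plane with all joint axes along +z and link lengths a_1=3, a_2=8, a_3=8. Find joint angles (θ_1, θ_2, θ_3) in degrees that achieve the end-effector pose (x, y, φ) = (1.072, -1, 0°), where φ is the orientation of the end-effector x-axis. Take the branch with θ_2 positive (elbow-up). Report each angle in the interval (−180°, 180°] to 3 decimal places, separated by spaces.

89.996 120.004 150.000

wrist centre = target − a_3·(cos φ, sin φ) = (-6.9280, -1.0000)
cos θ_2 = (48.9972−3²−8²)/(2·3·8) = -0.5001; θ_2 = 120.0039° (elbow-up)
β = atan2(-1.0000,-6.9280) = -171.7866°; ψ = atan2(6.9279,-1.0005) = 98.2173°
θ_1 = β − ψ = -270.0039°
θ_3 = φ − θ_1 − θ_2 = 150.0000° (wrapped to (-180°,180°])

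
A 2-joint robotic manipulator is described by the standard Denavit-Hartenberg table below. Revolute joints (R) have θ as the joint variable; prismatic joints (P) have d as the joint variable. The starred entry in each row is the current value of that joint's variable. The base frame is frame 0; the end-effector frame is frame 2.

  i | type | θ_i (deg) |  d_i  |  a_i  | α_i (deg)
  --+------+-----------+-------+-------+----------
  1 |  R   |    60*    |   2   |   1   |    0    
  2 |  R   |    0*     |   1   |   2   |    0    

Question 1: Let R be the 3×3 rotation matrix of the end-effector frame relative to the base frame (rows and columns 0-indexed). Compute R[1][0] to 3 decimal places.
End-effector x-axis (col 0 of R) = (0.5000,0.8660,0.0000)
R[1][0] = 0.8660

0.866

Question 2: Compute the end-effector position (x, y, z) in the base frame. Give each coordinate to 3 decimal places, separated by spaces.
1.500 2.598 3.000

after link 1: o_1 = (0.5000, 0.8660, 2.0000)
after link 2: o_2 = (1.5000, 2.5981, 3.0000)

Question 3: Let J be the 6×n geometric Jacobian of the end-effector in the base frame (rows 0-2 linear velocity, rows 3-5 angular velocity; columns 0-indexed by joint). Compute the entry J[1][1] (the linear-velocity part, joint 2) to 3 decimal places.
axis z_1 = (0.0000,0.0000,1.0000); lever o_n−o_1 = (1.0000,1.7321,1.0000)
cross product → J_v[:, 1] = (-1.7321,1.0000,0.0000)
J_ω[:, 1] = z_1
entry J[1][1] = 1.0000

1.000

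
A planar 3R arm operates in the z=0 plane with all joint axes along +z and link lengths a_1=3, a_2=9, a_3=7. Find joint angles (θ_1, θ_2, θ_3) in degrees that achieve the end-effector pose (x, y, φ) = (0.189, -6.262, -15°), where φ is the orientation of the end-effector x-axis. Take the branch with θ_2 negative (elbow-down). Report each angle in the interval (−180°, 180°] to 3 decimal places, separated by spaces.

-45.008 -119.997 150.005

wrist centre = target − a_3·(cos φ, sin φ) = (-6.5725, -4.4503)
cos θ_2 = (63.0024−3²−9²)/(2·3·9) = -0.5000; θ_2 = -119.9971° (elbow-down)
β = atan2(-4.4503,-6.5725) = -145.8978°; ψ = atan2(-7.7945,-1.4996) = -100.8903°
θ_1 = β − ψ = -45.0076°
θ_3 = φ − θ_1 − θ_2 = 150.0046° (wrapped to (-180°,180°])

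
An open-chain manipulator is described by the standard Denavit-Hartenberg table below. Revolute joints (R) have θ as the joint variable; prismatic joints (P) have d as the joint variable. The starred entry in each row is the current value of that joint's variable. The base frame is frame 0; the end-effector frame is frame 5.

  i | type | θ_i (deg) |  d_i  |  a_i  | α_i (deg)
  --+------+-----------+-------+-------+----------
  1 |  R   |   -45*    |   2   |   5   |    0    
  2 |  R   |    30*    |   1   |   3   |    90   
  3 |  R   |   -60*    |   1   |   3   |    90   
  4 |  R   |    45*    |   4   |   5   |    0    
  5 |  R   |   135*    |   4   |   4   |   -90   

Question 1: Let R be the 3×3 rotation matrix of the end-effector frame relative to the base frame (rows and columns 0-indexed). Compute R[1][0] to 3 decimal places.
0.129

End-effector x-axis (col 0 of R) = (-0.4830,0.1294,0.8660)
R[1][0] = 0.1294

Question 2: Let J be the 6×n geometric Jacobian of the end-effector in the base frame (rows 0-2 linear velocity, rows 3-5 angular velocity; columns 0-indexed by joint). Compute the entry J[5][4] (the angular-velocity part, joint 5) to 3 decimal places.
axis z_4 = (-0.8365,0.2241,-0.5000); lever o_n−o_4 = (-5.2779,1.4142,1.4641)
cross product → J_v[:, 4] = (1.0353,3.8637,0.0000)
J_ω[:, 4] = z_4
entry J[5][4] = -0.5000

-0.500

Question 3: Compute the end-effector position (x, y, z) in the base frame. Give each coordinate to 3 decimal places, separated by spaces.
-0.208 -7.228 -3.196

after link 1: o_1 = (3.5355, -3.5355, 2.0000)
after link 2: o_2 = (6.4333, -4.3120, 3.0000)
after link 3: o_3 = (7.6234, -5.6661, 0.4019)
after link 4: o_4 = (5.0698, -8.6422, -4.6599)
after link 5: o_5 = (-0.2081, -7.2280, -3.1958)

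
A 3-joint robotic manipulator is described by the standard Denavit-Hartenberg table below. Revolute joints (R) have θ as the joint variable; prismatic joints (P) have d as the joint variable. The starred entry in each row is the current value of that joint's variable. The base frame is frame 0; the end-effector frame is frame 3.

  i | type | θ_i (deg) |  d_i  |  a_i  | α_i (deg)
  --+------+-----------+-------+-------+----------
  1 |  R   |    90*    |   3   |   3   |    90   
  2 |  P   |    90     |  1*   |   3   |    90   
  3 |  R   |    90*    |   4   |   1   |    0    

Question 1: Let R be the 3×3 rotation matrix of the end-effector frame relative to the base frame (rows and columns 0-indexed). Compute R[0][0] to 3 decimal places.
1.000

End-effector x-axis (col 0 of R) = (1.0000,-0.0000,0.0000)
R[0][0] = 1.0000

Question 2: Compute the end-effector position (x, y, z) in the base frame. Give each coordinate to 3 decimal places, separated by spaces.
after link 1: o_1 = (0.0000, 3.0000, 3.0000)
after link 2: o_2 = (1.0000, 3.0000, 6.0000)
after link 3: o_3 = (2.0000, 7.0000, 6.0000)

2.000 7.000 6.000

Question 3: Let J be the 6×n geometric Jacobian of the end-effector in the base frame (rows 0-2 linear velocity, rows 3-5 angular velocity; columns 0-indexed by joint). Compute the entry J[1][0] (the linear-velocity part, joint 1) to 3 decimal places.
axis z_0 = ẑ; lever o_n−o_0 = (2.0000,7.0000,6.0000)
cross product → J_v[:, 0] = (-7.0000,2.0000,0.0000)
J_ω[:, 0] = z_0
entry J[1][0] = 2.0000

2.000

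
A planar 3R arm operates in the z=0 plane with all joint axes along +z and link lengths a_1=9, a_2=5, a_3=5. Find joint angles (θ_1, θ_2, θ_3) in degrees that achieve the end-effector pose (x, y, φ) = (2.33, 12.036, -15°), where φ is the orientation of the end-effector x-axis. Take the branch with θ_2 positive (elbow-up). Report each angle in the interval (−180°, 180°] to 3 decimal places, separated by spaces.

89.997 30.003 -135.001

wrist centre = target − a_3·(cos φ, sin φ) = (-2.4996, 13.3301)
cos θ_2 = (183.9396−9²−5²)/(2·9·5) = 0.8660; θ_2 = 30.0034° (elbow-up)
β = atan2(13.3301,-2.4996) = 100.6206°; ψ = atan2(2.5003,13.3300) = 10.6233°
θ_1 = β − ψ = 89.9973°
θ_3 = φ − θ_1 − θ_2 = -135.0007° (wrapped to (-180°,180°])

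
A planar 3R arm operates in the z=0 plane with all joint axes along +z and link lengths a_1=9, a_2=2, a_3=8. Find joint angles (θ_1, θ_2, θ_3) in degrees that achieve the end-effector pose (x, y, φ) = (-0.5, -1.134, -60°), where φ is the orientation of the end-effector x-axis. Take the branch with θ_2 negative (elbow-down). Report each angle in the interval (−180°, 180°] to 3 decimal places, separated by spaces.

wrist centre = target − a_3·(cos φ, sin φ) = (-4.5000, 5.7942)
cos θ_2 = (53.8228−9²−2²)/(2·9·2) = -0.8660; θ_2 = -150.0009° (elbow-down)
β = atan2(5.7942,-4.5000) = 127.8343°; ψ = atan2(-1.0000,7.2679) = -7.8340°
θ_1 = β − ψ = 135.6682°
θ_3 = φ − θ_1 − θ_2 = -45.6673° (wrapped to (-180°,180°])

135.668 -150.001 -45.667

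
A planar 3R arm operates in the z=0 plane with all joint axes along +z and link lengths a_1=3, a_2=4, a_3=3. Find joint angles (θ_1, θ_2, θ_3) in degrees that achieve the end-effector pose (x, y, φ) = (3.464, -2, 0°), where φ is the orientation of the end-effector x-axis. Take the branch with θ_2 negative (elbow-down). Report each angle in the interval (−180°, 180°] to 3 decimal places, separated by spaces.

wrist centre = target − a_3·(cos φ, sin φ) = (0.4640, -2.0000)
cos θ_2 = (4.2153−3²−4²)/(2·3·4) = -0.8660; θ_2 = -150.0005° (elbow-down)
β = atan2(-2.0000,0.4640) = -76.9384°; ψ = atan2(-2.0000,-0.4641) = -103.0649°
θ_1 = β − ψ = 26.1265°
θ_3 = φ − θ_1 − θ_2 = 123.8740° (wrapped to (-180°,180°])

26.126 -150.000 123.874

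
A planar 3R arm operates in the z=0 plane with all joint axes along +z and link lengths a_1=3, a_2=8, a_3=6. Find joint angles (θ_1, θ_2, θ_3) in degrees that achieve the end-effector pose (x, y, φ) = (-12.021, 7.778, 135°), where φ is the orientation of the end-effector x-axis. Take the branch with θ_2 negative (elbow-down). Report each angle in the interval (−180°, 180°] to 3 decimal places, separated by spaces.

-135.000 -89.998 -0.002

wrist centre = target − a_3·(cos φ, sin φ) = (-7.7784, 3.5354)
cos θ_2 = (73.0016−3²−8²)/(2·3·8) = 0.0000; θ_2 = -89.9980° (elbow-down)
β = atan2(3.5354,-7.7784) = 155.5576°; ψ = atan2(-8.0000,3.0003) = -69.4422°
θ_1 = β − ψ = 224.9999°
θ_3 = φ − θ_1 − θ_2 = -0.0018° (wrapped to (-180°,180°])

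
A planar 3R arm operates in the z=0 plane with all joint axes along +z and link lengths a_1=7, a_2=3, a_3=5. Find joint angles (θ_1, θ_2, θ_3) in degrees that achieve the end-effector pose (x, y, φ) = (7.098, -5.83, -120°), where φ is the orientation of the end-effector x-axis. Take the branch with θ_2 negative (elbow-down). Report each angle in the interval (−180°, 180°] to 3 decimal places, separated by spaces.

wrist centre = target − a_3·(cos φ, sin φ) = (9.5980, -1.4999)
cos θ_2 = (94.3712−7²−3²)/(2·7·3) = 0.8660; θ_2 = -30.0050° (elbow-down)
β = atan2(-1.4999,9.5980) = -8.8817°; ψ = atan2(-1.5002,9.5979) = -8.8839°
θ_1 = β − ψ = 0.0021°
θ_3 = φ − θ_1 − θ_2 = -89.9971° (wrapped to (-180°,180°])

0.002 -30.005 -89.997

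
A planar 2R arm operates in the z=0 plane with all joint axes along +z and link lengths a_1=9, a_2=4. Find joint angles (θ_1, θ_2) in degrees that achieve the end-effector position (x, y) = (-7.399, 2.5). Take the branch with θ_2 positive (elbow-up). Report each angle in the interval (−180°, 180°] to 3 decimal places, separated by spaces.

cos θ_2 = (60.9952−9²−4²)/(2·9·4) = -0.5001; θ_2 = 120.0044° (elbow-up)
β = atan2(2.5000,-7.3990) = 161.3307°; ψ = atan2(3.4639,6.9997) = 26.3294°
θ_1 = β − ψ = 135.0014°

135.001 120.004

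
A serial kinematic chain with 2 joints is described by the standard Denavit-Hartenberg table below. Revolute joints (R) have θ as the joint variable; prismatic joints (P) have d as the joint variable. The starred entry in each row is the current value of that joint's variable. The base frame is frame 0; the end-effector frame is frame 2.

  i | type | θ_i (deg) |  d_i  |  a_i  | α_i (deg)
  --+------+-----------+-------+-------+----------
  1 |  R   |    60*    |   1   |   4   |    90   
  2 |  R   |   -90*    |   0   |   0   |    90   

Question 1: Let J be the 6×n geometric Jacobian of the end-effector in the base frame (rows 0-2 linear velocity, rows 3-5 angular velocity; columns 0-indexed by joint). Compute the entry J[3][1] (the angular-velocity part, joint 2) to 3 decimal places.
0.866

axis z_1 = (0.8660,-0.5000,0.0000); lever o_n−o_1 = (0.0000,0.0000,0.0000)
cross product → J_v[:, 1] = (-0.0000,0.0000,0.0000)
J_ω[:, 1] = z_1
entry J[3][1] = 0.8660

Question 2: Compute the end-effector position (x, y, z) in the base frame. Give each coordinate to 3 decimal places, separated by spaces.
2.000 3.464 1.000

after link 1: o_1 = (2.0000, 3.4641, 1.0000)
after link 2: o_2 = (2.0000, 3.4641, 1.0000)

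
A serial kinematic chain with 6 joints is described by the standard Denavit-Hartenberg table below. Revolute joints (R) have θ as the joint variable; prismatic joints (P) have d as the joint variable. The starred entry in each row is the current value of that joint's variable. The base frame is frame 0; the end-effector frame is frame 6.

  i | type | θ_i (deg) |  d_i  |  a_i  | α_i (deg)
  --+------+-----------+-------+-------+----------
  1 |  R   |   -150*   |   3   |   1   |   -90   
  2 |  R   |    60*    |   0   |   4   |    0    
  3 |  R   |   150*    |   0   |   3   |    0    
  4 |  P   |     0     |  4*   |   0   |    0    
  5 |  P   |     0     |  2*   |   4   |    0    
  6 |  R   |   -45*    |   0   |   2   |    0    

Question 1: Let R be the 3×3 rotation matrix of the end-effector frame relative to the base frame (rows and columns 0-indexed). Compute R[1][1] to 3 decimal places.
End-effector y-axis (col 1 of R) = (0.2241,0.1294,0.9659)
R[1][1] = 0.1294

0.129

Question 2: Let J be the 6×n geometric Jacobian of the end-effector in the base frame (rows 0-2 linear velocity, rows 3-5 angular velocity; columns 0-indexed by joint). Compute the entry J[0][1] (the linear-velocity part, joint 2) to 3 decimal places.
axis z_1 = (0.5000,-0.8660,0.0000); lever o_n−o_1 = (8.1910,-2.1991,-0.4817)
cross product → J_v[:, 1] = (0.4172,0.2409,5.9940)
J_ω[:, 1] = z_1
entry J[0][1] = 0.4172

0.417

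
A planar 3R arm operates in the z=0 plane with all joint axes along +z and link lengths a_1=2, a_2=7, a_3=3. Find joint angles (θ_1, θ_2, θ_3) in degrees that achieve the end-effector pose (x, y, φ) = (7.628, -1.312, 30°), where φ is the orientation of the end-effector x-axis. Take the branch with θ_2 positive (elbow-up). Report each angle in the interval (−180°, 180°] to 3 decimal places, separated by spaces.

wrist centre = target − a_3·(cos φ, sin φ) = (5.0299, -2.8120)
cos θ_2 = (33.2075−2²−7²)/(2·2·7) = -0.7069; θ_2 = 134.9813° (elbow-up)
β = atan2(-2.8120,5.0299) = -29.2076°; ψ = atan2(4.9514,-2.9481) = 120.7703°
θ_1 = β − ψ = -149.9779°
θ_3 = φ − θ_1 − θ_2 = 44.9966° (wrapped to (-180°,180°])

-149.978 134.981 44.997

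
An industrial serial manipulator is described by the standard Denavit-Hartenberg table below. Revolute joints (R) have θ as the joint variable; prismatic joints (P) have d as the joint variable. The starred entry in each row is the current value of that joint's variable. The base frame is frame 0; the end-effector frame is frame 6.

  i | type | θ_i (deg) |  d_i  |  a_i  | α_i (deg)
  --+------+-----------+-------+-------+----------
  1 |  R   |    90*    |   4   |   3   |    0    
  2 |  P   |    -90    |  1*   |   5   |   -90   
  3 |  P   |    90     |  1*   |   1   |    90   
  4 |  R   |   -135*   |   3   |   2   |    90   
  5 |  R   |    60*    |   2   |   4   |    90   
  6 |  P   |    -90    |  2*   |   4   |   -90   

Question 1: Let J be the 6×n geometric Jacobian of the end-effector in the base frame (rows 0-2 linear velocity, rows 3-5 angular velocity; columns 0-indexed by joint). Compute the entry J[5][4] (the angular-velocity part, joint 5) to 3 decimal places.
axis z_4 = (-0.0000,0.7071,0.7071); lever o_n−o_4 = (2.4641,-4.0532,1.2247)
cross product → J_v[:, 4] = (3.7321,1.7424,-1.7424)
J_ω[:, 4] = z_4
entry J[5][4] = 0.7071

0.707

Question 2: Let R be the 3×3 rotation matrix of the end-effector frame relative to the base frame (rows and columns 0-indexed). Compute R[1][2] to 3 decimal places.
-0.354

End-effector z-axis (col 2 of R) = (0.8660,-0.3536,0.3536)
R[1][2] = -0.3536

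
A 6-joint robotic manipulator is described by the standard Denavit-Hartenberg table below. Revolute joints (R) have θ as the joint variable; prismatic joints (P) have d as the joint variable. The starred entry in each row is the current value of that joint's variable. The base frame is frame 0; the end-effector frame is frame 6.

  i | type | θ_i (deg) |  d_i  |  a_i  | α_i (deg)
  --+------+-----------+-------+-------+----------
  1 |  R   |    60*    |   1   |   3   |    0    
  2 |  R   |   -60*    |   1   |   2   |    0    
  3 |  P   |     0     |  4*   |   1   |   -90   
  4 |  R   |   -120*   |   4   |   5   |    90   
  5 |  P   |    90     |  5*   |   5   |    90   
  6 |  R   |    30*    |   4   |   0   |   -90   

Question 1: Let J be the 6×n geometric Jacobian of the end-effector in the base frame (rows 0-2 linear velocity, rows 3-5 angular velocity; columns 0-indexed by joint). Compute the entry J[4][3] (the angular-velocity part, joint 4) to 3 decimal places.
1.000

axis z_3 = (0.0000,1.0000,0.0000); lever o_n−o_3 = (-8.8301,9.0000,5.2942)
cross product → J_v[:, 3] = (5.2942,-0.0000,8.8301)
J_ω[:, 3] = z_3
entry J[4][3] = 1.0000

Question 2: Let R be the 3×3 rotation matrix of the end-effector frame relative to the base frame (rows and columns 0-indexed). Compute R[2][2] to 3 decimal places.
End-effector z-axis (col 2 of R) = (-0.7500,-0.5000,-0.4330)
R[2][2] = -0.4330

-0.433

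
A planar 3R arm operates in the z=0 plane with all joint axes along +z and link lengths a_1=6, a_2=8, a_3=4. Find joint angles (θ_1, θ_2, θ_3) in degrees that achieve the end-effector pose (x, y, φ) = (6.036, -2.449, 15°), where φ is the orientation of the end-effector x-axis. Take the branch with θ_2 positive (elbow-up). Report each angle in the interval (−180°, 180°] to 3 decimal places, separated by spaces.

-161.127 150.003 26.124

wrist centre = target − a_3·(cos φ, sin φ) = (2.1723, -3.4843)
cos θ_2 = (16.8591−6²−8²)/(2·6·8) = -0.8661; θ_2 = 150.0030° (elbow-up)
β = atan2(-3.4843,2.1723) = -58.0582°; ψ = atan2(3.9996,-0.9284) = 103.0683°
θ_1 = β − ψ = -161.1265°
θ_3 = φ − θ_1 − θ_2 = 26.1235° (wrapped to (-180°,180°])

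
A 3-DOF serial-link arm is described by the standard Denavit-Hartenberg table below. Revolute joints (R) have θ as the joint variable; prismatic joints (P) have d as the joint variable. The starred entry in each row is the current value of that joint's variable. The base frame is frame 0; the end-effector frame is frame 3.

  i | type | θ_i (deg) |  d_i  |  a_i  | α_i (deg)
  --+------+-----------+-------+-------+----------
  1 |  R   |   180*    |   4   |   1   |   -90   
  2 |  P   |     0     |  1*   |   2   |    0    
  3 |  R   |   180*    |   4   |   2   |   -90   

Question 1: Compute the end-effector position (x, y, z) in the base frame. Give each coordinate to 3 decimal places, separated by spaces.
-1.000 -5.000 4.000

after link 1: o_1 = (-1.0000, 0.0000, 4.0000)
after link 2: o_2 = (-3.0000, -1.0000, 4.0000)
after link 3: o_3 = (-1.0000, -5.0000, 4.0000)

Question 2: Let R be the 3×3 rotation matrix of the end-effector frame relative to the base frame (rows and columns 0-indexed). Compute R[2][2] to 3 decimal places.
1.000

End-effector z-axis (col 2 of R) = (0.0000,-0.0000,1.0000)
R[2][2] = 1.0000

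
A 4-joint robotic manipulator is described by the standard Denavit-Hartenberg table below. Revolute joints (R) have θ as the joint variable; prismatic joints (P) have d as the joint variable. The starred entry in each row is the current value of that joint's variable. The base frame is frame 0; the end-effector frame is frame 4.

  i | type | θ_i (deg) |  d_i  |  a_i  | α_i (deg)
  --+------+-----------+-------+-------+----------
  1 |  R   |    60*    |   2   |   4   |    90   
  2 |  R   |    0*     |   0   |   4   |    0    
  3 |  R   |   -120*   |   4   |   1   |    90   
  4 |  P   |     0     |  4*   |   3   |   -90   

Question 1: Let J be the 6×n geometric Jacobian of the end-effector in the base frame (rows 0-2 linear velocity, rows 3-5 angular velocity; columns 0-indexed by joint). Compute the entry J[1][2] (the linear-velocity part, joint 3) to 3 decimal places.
axis z_2 = (0.8660,-0.5000,0.0000); lever o_n−o_2 = (0.7321,-6.7321,-1.4641)
cross product → J_v[:, 2] = (0.7321,1.2679,-5.4641)
J_ω[:, 2] = z_2
entry J[1][2] = 1.2679

1.268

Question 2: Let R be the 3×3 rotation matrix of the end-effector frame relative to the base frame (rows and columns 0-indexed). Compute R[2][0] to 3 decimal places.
-0.866

End-effector x-axis (col 0 of R) = (-0.2500,-0.4330,-0.8660)
R[2][0] = -0.8660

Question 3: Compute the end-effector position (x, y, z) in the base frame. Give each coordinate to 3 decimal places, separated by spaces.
4.732 0.196 0.536

after link 1: o_1 = (2.0000, 3.4641, 2.0000)
after link 2: o_2 = (4.0000, 6.9282, 2.0000)
after link 3: o_3 = (7.2141, 4.4952, 1.1340)
after link 4: o_4 = (4.7321, 0.1962, 0.5359)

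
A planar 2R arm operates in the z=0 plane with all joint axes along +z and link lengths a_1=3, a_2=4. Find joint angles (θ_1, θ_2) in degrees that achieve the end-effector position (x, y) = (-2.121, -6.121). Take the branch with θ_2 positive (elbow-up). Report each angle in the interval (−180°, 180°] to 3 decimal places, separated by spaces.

cos θ_2 = (41.9653−3²−4²)/(2·3·4) = 0.7069; θ_2 = 45.0178° (elbow-up)
β = atan2(-6.1210,-2.1210) = -109.1118°; ψ = atan2(2.8293,5.8275) = 25.8968°
θ_1 = β − ψ = -135.0087°

-135.009 45.018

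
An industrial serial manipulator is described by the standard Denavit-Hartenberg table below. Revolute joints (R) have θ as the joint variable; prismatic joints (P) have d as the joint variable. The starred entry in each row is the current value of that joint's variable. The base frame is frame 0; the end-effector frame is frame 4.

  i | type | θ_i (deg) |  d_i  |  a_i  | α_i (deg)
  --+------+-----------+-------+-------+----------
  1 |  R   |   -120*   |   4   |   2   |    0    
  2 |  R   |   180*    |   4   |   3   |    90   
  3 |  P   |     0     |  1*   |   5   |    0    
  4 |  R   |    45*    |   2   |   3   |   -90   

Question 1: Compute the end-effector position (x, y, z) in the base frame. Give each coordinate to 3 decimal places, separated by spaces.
6.659 5.533 10.121

after link 1: o_1 = (-1.0000, -1.7321, 4.0000)
after link 2: o_2 = (0.5000, 0.8660, 8.0000)
after link 3: o_3 = (3.8660, 4.6962, 8.0000)
after link 4: o_4 = (6.6587, 5.5333, 10.1213)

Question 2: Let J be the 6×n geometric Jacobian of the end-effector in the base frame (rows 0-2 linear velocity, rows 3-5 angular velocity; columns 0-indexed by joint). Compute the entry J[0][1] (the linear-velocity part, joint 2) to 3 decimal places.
axis z_1 = (0.0000,0.0000,1.0000); lever o_n−o_1 = (7.6587,7.2653,6.1213)
cross product → J_v[:, 1] = (-7.2653,7.6587,0.0000)
J_ω[:, 1] = z_1
entry J[0][1] = -7.2653

-7.265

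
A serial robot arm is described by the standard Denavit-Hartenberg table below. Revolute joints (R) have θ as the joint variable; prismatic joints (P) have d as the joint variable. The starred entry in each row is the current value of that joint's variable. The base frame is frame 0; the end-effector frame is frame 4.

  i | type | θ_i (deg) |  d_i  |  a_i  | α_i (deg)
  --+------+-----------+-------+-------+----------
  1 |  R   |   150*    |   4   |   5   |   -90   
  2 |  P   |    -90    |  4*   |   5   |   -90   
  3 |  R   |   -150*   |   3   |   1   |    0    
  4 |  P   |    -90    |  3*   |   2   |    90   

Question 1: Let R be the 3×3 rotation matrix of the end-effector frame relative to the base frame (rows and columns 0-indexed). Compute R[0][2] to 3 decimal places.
End-effector z-axis (col 2 of R) = (0.2500,0.4330,0.8660)
R[0][2] = 0.2500

0.250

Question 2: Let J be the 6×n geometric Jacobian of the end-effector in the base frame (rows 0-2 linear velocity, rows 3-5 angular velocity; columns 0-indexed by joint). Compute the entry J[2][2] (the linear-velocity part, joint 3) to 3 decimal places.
-1.232

axis z_2 = (-0.8660,0.5000,-0.0000); lever o_n−o_2 = (-4.5801,4.0670,-1.8660)
cross product → J_v[:, 2] = (-0.9330,-1.6160,-1.2321)
J_ω[:, 2] = z_2
entry J[2][2] = -1.2321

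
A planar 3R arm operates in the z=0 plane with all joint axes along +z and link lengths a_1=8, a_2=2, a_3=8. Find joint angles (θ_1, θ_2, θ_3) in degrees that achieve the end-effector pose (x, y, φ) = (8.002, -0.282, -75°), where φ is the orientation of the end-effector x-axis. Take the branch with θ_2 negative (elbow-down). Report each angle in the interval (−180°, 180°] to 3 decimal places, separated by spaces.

60.005 -45.029 -89.977

wrist centre = target − a_3·(cos φ, sin φ) = (5.9314, 7.4454)
cos θ_2 = (90.6162−8²−2²)/(2·8·2) = 0.7068; θ_2 = -45.0285° (elbow-down)
β = atan2(7.4454,5.9314) = 51.4571°; ψ = atan2(-1.4149,9.4135) = -8.5480°
θ_1 = β − ψ = 60.0051°
θ_3 = φ − θ_1 − θ_2 = -89.9766° (wrapped to (-180°,180°])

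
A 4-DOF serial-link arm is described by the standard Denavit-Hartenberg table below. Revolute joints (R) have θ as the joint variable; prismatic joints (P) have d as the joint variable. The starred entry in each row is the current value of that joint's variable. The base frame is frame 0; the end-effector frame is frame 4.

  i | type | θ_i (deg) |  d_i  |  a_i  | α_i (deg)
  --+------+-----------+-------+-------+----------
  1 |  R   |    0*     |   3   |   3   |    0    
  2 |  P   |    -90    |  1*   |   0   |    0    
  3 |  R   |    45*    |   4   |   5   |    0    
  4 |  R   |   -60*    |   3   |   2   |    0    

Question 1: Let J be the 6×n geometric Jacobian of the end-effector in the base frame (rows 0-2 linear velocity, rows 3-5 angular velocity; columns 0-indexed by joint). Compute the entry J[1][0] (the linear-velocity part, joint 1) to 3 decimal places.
axis z_0 = ẑ; lever o_n−o_0 = (6.0179,-5.4674,11.0000)
cross product → J_v[:, 0] = (5.4674,6.0179,-0.0000)
J_ω[:, 0] = z_0
entry J[1][0] = 6.0179

6.018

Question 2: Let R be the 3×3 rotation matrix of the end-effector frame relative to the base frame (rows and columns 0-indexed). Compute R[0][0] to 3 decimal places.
End-effector x-axis (col 0 of R) = (-0.2588,-0.9659,0.0000)
R[0][0] = -0.2588

-0.259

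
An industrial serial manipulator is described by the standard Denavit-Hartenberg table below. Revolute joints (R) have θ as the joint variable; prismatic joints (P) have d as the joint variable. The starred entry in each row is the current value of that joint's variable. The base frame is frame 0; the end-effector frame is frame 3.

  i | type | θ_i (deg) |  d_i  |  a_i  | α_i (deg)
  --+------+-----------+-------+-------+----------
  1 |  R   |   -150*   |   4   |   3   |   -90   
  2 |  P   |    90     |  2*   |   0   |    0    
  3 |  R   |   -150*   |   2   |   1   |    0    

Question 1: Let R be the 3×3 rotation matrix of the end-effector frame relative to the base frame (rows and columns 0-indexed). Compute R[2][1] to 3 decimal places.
End-effector y-axis (col 1 of R) = (-0.7500,-0.4330,-0.5000)
R[2][1] = -0.5000

-0.500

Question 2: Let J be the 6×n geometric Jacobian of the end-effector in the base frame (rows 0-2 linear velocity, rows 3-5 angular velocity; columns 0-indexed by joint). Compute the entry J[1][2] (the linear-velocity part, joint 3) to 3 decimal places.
-0.433

axis z_2 = (0.5000,-0.8660,0.0000); lever o_n−o_2 = (0.5670,-1.9821,0.8660)
cross product → J_v[:, 2] = (-0.7500,-0.4330,-0.5000)
J_ω[:, 2] = z_2
entry J[1][2] = -0.4330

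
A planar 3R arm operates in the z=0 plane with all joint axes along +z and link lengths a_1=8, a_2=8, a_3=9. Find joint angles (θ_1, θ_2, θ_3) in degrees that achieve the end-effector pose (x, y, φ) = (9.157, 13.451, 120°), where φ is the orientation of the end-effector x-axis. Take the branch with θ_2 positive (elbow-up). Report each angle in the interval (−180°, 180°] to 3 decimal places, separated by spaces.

0.000 44.998 75.001

wrist centre = target − a_3·(cos φ, sin φ) = (13.6570, 5.6568)
cos θ_2 = (218.5127−8²−8²)/(2·8·8) = 0.7071; θ_2 = 44.9981° (elbow-up)
β = atan2(5.6568,13.6570) = 22.4995°; ψ = atan2(5.6567,13.6570) = 22.4990°
θ_1 = β − ψ = 0.0005°
θ_3 = φ − θ_1 − θ_2 = 75.0015° (wrapped to (-180°,180°])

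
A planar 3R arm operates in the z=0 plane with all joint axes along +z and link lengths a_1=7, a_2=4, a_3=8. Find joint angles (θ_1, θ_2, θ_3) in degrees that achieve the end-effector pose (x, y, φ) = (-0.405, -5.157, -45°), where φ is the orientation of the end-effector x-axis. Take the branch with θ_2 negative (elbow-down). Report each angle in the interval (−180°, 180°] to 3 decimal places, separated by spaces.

wrist centre = target − a_3·(cos φ, sin φ) = (-6.0619, 0.4999)
cos θ_2 = (36.9959−7²−4²)/(2·7·4) = -0.5001; θ_2 = -120.0048° (elbow-down)
β = atan2(0.4999,-6.0619) = 175.2861°; ψ = atan2(-3.4639,4.9997) = -34.7153°
θ_1 = β − ψ = 210.0014°
θ_3 = φ − θ_1 − θ_2 = -134.9966° (wrapped to (-180°,180°])

-149.999 -120.005 -134.997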